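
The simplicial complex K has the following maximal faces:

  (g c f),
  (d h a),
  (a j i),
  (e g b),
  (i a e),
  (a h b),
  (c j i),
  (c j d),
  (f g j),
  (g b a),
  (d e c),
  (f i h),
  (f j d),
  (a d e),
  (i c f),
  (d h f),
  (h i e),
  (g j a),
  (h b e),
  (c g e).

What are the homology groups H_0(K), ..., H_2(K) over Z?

K has 10 vertices, 30 edges, 20 triangles.
rank ∂_0 = 0, rank ∂_1 = 9 ⇒ b_0 = 10 − 0 − 9 = 1; all invariant factors of ∂_1 are 1 so no torsion. So H_0 = Z.
rank ∂_1 = 9, rank ∂_2 = 20 ⇒ b_1 = 30 − 9 − 20 = 1; ∂_2 has invariant factor(s) [2] giving torsion. So H_1 = Z ⊕ Z/2Z.
rank ∂_2 = 20, rank ∂_3 = 0 ⇒ b_2 = 20 − 20 − 0 = 0. So H_2 = 0.

H_0 = Z,  H_1 = Z ⊕ Z/2Z,  H_2 = 0.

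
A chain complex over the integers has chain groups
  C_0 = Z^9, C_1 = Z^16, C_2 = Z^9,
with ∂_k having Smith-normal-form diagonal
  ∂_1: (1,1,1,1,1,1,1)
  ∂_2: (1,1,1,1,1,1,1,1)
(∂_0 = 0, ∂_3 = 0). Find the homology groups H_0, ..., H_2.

H_0: b_0 = 9 − 0 − 7 = 2; torsion from ∂_1 factors > 1: none. So H_0 ≅ Z^2.
H_1: b_1 = 16 − 7 − 8 = 1; torsion from ∂_2 factors > 1: none. So H_1 ≅ Z.
H_2: b_2 = 9 − 8 − 0 = 1; torsion from ∂_3 factors > 1: none. So H_2 ≅ Z.

H_0 ≅ Z^2,  H_1 ≅ Z,  H_2 ≅ Z.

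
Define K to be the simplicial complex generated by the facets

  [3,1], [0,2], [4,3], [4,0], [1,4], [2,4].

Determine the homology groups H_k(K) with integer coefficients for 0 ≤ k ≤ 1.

K has 5 vertices, 6 edges.
rank ∂_0 = 0, rank ∂_1 = 4 ⇒ b_0 = 5 − 0 − 4 = 1; all invariant factors of ∂_1 are 1 so no torsion. So H_0 = Z.
rank ∂_1 = 4, rank ∂_2 = 0 ⇒ b_1 = 6 − 4 − 0 = 2. So H_1 = Z^2.

H_0 = Z,  H_1 = Z^2.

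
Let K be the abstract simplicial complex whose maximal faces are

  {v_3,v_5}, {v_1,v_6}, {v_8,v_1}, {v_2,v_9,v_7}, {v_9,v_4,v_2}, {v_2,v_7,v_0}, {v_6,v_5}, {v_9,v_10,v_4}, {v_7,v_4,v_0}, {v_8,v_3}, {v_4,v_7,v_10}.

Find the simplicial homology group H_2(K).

K has 11 vertices, 17 edges, 6 triangles.
rank ∂_2 = 6, rank ∂_3 = 0 ⇒ b_2 = 6 − 6 − 0 = 0. So H_2 = 0.

H_2 = 0.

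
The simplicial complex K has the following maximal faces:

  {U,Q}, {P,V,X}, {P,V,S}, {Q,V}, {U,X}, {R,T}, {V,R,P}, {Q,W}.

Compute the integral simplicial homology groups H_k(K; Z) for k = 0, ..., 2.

We work with the vertex ordering P < Q < R < S < T < U < V < W < X. The simplices of K, each written with vertices in increasing order, are:

  0-simplices (9): P, Q, R, S, T, U, V, W, X
  1-simplices (12): PR, PS, PV, PX, QU, QV, QW, RT, RV, SV, UX, VX
  2-simplices (3): PRV, PSV, PVX

giving chain groups C_0 ≅ Z^9, C_1 ≅ Z^12, C_2 ≅ Z^3.

∂_1: C_1 → C_0 maps an edge to its endpoints' difference, ∂[p,q] = q − p.
The resulting 9×12 matrix has rank 8, and its Smith normal form has invariant factors (1,1,1,1,1,1,1,1).

The boundary map ∂_2: C_2 → C_1 maps a triangle to the signed sum of its edges. For instance
  ∂PVX = VX − PX + PV,
  ∂PSV = SV − PV + PS.
This gives a 12×3 integer matrix of rank 3; reducing to Smith normal form yields diagonal entries (1,1,1).

Reading off H_k = ker ∂_k / im ∂_{k+1}:

  H_0: rank C_0 − rank ∂_1 = 9 − 8 = 1, and the invariant factors of ∂_1 are all 1, so H_0 ≅ Z.
  H_1: rank ker ∂_1 − rank ∂_2 = (12 − 8) − 3 = 1, and the invariant factors of ∂_2 are all 1, so H_1 ≅ Z.
  H_2: rank ker ∂_2 − rank ∂_3 = (3 − 3) − 0 = 0, and there is no ∂_3, so H_2 ≅ 0.

H_0 = Z,  H_1 = Z,  H_2 = 0.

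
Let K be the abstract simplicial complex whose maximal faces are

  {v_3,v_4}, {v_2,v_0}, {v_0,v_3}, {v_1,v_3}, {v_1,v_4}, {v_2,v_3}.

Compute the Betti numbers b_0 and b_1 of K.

b_0 = 1, b_1 = 2.

K has 5 vertices, 6 edges.
rank ∂_0 = 0, rank ∂_1 = 4 ⇒ b_0 = 5 − 0 − 4 = 1; all invariant factors of ∂_1 are 1 so no torsion. So H_0 ≅ Z.
rank ∂_1 = 4, rank ∂_2 = 0 ⇒ b_1 = 6 − 4 − 0 = 2. So H_1 ≅ Z^2.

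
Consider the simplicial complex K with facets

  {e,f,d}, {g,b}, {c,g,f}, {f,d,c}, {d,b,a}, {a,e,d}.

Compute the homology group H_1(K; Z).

H_1 = Z.

Take the total order a < b < c < d < e < f < g on the vertex set. Then K (dimension 2) consists of the simplices:

  0-simplices (7): a, b, c, d, e, f, g
  1-simplices (12): ab, ad, ae, bd, bg, cd, cf, cg, de, df, ef, fg
  2-simplices (5): abd, ade, cdf, cfg, def

so the chain groups are C_0 ≅ Z^7, C_1 ≅ Z^12, C_2 ≅ Z^5.

The boundary map ∂_1: C_1 → C_0 sends each edge [p,q] (with p < q) to q − p. For instance
  ∂ad = d − a.
This gives a 7×12 integer matrix of rank 6; reducing to Smith normal form yields diagonal entries (1,1,1,1,1,1).

The boundary map ∂_2: C_2 → C_1 acts by ∂[p,q,r] = [q,r] − [p,r] + [p,q]. For instance
  ∂abd = bd − ad + ab,
  ∂cfg = fg − cg + cf.
This gives a 12×5 integer matrix of rank 5; reducing to Smith normal form yields diagonal entries (1,1,1,1,1).

Now H_k = ker ∂_k / im ∂_{k+1}, so:

  H_1: rank ker ∂_1 − rank ∂_2 = (12 − 6) − 5 = 1, and the invariant factors of ∂_2 are all 1, so H_1 = Z.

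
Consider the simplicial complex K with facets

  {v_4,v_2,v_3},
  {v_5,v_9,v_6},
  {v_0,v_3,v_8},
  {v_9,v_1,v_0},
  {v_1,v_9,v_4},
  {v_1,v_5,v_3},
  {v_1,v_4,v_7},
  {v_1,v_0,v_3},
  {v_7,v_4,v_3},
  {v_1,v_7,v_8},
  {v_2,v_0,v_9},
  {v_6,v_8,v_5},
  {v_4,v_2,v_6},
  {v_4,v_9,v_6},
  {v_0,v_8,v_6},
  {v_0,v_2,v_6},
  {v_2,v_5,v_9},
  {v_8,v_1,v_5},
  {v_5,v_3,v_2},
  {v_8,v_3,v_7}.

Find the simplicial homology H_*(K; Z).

Take the total order v_0 < v_1 < v_2 < v_3 < v_4 < v_5 < v_6 < v_7 < v_8 < v_9 on the vertex set. Then K (dimension 2) consists of the simplices:

  0-simplices (10): [v_0], [v_1], [v_2], [v_3], [v_4], [v_5], [v_6], [v_7], [v_8], [v_9]
  1-simplices (30): (30 of them)
  2-simplices (20): (20 of them)

giving chain groups C_0 ≅ Z^10, C_1 ≅ Z^30, C_2 ≅ Z^20.

Boundary ∂_1: C_1 → C_0 maps an edge to its endpoints' difference, ∂[p,q] = q − p. For instance
  ∂[v_4,v_9] = [v_9] − [v_4].
As a 10×30 matrix over Z this has rank 9, with invariant factors (1,1,1,1,1,1,1,1,1).

The boundary map ∂_2: C_2 → C_1 acts by ∂[p,q,r] = [q,r] − [p,r] + [p,q]. For instance
  ∂[v_1,v_5,v_8] = [v_5,v_8] − [v_1,v_8] + [v_1,v_5],
  ∂[v_0,v_1,v_3] = [v_1,v_3] − [v_0,v_3] + [v_0,v_1].
The resulting 30×20 matrix has rank 20, and its Smith normal form has invariant factors (1,1,1,1,1,1,1,1,1,1,1,1,1,1,1,1,1,1,1,2).

Now H_k = ker ∂_k / im ∂_{k+1}, so:

  H_0: rank C_0 − rank ∂_1 = 10 − 9 = 1, and the invariant factors of ∂_1 are all 1, so H_0 = Z.
  H_1: rank ker ∂_1 − rank ∂_2 = (30 − 9) − 20 = 1, and ∂_2 has invariant factor 2 > 1, so H_1 = Z ⊕ Z/2.
  H_2: rank ker ∂_2 − rank ∂_3 = (20 − 20) − 0 = 0, and there is no ∂_3, so H_2 = 0.

H_0 ≅ Z,  H_1 ≅ Z ⊕ Z/2,  H_2 = 0.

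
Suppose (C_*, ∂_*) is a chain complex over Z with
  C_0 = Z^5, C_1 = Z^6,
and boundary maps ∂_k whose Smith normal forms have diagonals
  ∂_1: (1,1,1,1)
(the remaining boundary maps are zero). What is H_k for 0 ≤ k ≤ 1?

H_0 = Z,  H_1 = Z^2.

H_0: b_0 = 5 − 0 − 4 = 1; torsion from ∂_1 factors > 1: none. So H_0 = Z.
H_1: b_1 = 6 − 4 − 0 = 2; torsion from ∂_2 factors > 1: none. So H_1 = Z^2.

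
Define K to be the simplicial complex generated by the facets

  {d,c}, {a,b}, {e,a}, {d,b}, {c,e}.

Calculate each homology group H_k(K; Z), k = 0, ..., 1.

K has 5 vertices, 5 edges.
rank ∂_0 = 0, rank ∂_1 = 4 ⇒ b_0 = 5 − 0 − 4 = 1; all invariant factors of ∂_1 are 1 so no torsion. So H_0 ≅ Z.
rank ∂_1 = 4, rank ∂_2 = 0 ⇒ b_1 = 5 − 4 − 0 = 1. So H_1 ≅ Z.

H_0 = Z,  H_1 = Z.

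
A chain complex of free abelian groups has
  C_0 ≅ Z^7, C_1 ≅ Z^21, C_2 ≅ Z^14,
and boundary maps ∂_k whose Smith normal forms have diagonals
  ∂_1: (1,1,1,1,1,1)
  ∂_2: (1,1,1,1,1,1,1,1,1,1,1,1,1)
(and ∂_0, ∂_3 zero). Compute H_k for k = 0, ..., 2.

H_0: b_0 = 7 − 0 − 6 = 1; torsion from ∂_1 factors > 1: none. So H_0 ≅ Z.
H_1: b_1 = 21 − 6 − 13 = 2; torsion from ∂_2 factors > 1: none. So H_1 ≅ Z^2.
H_2: b_2 = 14 − 13 − 0 = 1; torsion from ∂_3 factors > 1: none. So H_2 ≅ Z.

H_0 ≅ Z,  H_1 ≅ Z^2,  H_2 ≅ Z.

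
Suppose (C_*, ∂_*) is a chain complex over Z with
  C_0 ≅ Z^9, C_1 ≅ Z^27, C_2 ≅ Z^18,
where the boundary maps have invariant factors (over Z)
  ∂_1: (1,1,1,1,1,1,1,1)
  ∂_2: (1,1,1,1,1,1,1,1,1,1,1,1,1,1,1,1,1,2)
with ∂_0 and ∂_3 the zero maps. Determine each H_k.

H_0 = Z,  H_1 = Z ⊕ Z/2,  H_2 = 0.

H_0: b_0 = 9 − 0 − 8 = 1; torsion from ∂_1 factors > 1: none. So H_0 = Z.
H_1: b_1 = 27 − 8 − 18 = 1; torsion from ∂_2 factors > 1: [2]. So H_1 = Z ⊕ Z/2.
H_2: b_2 = 18 − 18 − 0 = 0; torsion from ∂_3 factors > 1: none. So H_2 = 0.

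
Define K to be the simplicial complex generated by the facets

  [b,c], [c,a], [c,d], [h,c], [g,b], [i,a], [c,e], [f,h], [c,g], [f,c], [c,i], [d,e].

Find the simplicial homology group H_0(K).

H_0 = Z.

Fix the vertex order a < b < c < d < e < f < g < h < i and write every simplex with vertices in increasing order. Then dim K = 1 and the simplices of K are:

  0-simplices (9): a, b, c, d, e, f, g, h, i
  1-simplices (12): ac, ai, bc, bg, cd, ce, cf, cg, ch, ci, de, fh

Hence C_0 ≅ Z^9, C_1 ≅ Z^12.

Boundary ∂_1: C_1 → C_0 sends each edge [p,q] (with p < q) to q − p. For instance
  ∂fh = h − f.
As a 9×12 matrix over Z this has rank 8, with invariant factors (1,1,1,1,1,1,1,1).

Reading off H_k = ker ∂_k / im ∂_{k+1}:

  H_0: rank C_0 − rank ∂_1 = 9 − 8 = 1, and the invariant factors of ∂_1 are all 1, so H_0 ≅ Z.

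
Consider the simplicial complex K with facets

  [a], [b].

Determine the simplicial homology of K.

Take the total order a < b on the vertex set. Then K (dimension 0) consists of the simplices:

  0-simplices (2): a, b

Hence C_0 ≅ Z^2.

Now H_k = ker ∂_k / im ∂_{k+1}, so:

  H_0: rank C_0 − rank ∂_1 = 2 − 0 = 2, and there is no ∂_1, so H_0 ≅ Z^2.

(K is a triangulation of a set of 2 points.)

H_0 = Z^2.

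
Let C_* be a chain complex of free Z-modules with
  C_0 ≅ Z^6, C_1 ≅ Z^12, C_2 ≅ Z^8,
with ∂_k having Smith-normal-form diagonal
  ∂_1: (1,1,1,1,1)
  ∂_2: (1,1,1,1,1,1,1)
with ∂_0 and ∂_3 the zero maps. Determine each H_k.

H_0: b_0 = 6 − 0 − 5 = 1; torsion from ∂_1 factors > 1: none. So H_0 = Z.
H_1: b_1 = 12 − 5 − 7 = 0; torsion from ∂_2 factors > 1: none. So H_1 = 0.
H_2: b_2 = 8 − 7 − 0 = 1; torsion from ∂_3 factors > 1: none. So H_2 = Z.

H_0 = Z,  H_1 = 0,  H_2 = Z.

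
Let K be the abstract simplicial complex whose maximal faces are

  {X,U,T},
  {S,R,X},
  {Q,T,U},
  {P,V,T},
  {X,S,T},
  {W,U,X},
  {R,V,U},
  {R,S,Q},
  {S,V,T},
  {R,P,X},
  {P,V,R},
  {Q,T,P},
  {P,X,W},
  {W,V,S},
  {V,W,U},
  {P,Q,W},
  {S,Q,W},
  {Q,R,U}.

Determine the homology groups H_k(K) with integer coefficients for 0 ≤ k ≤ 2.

H_0 ≅ Z,  H_1 ≅ Z^2,  H_2 ≅ Z.

Take the total order P < Q < R < S < T < U < V < W < X on the vertex set. Then K (dimension 2) consists of the simplices:

  0-simplices (9): P, Q, R, S, T, U, V, W, X
  1-simplices (27): PQ, PR, PT, PV, PW, PX, QR, QS, QT, QU, QW, RS, RU, RV, RX, ST, SV, SW, SX, TU, TV, TX, UV, UW, UX, VW, WX
  2-simplices (18): PQT, PQW, PRV, PRX, PTV, PWX, QRS, QRU, QSW, QTU, RSX, RUV, STV, STX, SVW, TUX, UVW, UWX

so the chain groups are C_0 ≅ Z^9, C_1 ≅ Z^27, C_2 ≅ Z^18.

∂_1: C_1 → C_0 sends each edge [p,q] (with p < q) to q − p.
As a 9×27 matrix over Z this has rank 8, with invariant factors (1,1,1,1,1,1,1,1).

Boundary ∂_2: C_2 → C_1 acts by ∂[p,q,r] = [q,r] − [p,r] + [p,q]. For instance
  ∂UWX = WX − UX + UW,
  ∂SVW = VW − SW + SV.
The 27×18 boundary matrix has rank 17 and Smith normal form diag(1,1,1,1,1,1,1,1,1,1,1,1,1,1,1,1,1).

Reading off H_k = ker ∂_k / im ∂_{k+1}:

  H_0: rank C_0 − rank ∂_1 = 9 − 8 = 1, and the invariant factors of ∂_1 are all 1, so H_0 = Z.
  H_1: rank ker ∂_1 − rank ∂_2 = (27 − 8) − 17 = 2, and the invariant factors of ∂_2 are all 1, so H_1 = Z^2.
  H_2: rank ker ∂_2 − rank ∂_3 = (18 − 17) − 0 = 1, and there is no ∂_3, so H_2 = Z.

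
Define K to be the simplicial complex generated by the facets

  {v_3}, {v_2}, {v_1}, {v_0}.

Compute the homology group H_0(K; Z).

Order the vertices as v_0 < v_1 < v_2 < v_3. Listing each simplex with vertices in this order, K has dimension 0 with simplices:

  0-simplices (4): [v_0], [v_1], [v_2], [v_3]

so the chain groups are C_0 ≅ Z^4.

Reading off H_k = ker ∂_k / im ∂_{k+1}:

  H_0: rank C_0 − rank ∂_1 = 4 − 0 = 4, and there is no ∂_1, so H_0 ≅ Z^4.

H_0 = Z^4.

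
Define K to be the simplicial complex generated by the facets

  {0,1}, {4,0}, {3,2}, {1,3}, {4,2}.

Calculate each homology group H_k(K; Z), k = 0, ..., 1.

H_0 ≅ Z,  H_1 ≅ Z.

We work with the vertex ordering 0 < 1 < 2 < 3 < 4. The simplices of K, each written with vertices in increasing order, are:

  0-simplices (5): [0], [1], [2], [3], [4]
  1-simplices (5): [0,1], [0,4], [1,3], [2,3], [2,4]

Hence C_0 ≅ Z^5, C_1 ≅ Z^5.

∂_1: C_1 → C_0 is given by ∂[p,q] = [q] − [p]. For instance
  ∂[0,4] = [4] − [0].
As a 5×5 matrix over Z this has rank 4, with invariant factors (1,1,1,1).

From H_k ≅ ker(∂_k) / im(∂_{k+1}) we obtain:

  H_0: rank C_0 − rank ∂_1 = 5 − 4 = 1, and the invariant factors of ∂_1 are all 1, so H_0 ≅ Z.
  H_1: rank ker ∂_1 − rank ∂_2 = (5 − 4) − 0 = 1, and there is no ∂_2, so H_1 ≅ Z.

As a check, the Euler characteristic is 5 − 5 = 0, which agrees with 1 − 1 = 0.
(K is a triangulation of the circle S^1.)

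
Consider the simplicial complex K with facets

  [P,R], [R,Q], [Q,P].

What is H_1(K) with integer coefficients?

Fix the vertex order P < Q < R and write every simplex with vertices in increasing order. Then dim K = 1 and the simplices of K are:

  0-simplices (3): P, Q, R
  1-simplices (3): PQ, PR, QR

so the chain groups are C_0 ≅ Z^3, C_1 ≅ Z^3.

Boundary ∂_1: C_1 → C_0 sends each edge [p,q] (with p < q) to q − p. For instance
  ∂PQ = Q − P.
As a 3×3 matrix over Z this has rank 2, with invariant factors (1,1).

From H_k ≅ ker(∂_k) / im(∂_{k+1}) we obtain:

  H_1: rank ker ∂_1 − rank ∂_2 = (3 − 2) − 0 = 1, and there is no ∂_2, so H_1 = Z.

(K is a triangulation of the circle S^1.)

H_1 = Z.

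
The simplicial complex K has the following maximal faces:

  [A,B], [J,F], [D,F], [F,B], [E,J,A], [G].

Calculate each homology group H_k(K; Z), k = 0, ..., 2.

H_0 ≅ Z^2,  H_1 ≅ Z,  H_2 = 0.

Fix the vertex order A < B < D < E < F < G < J and write every simplex with vertices in increasing order. Then dim K = 2 and the simplices of K are:

  0-simplices (7): A, B, D, E, F, G, J
  1-simplices (7): AB, AE, AJ, BF, DF, EJ, FJ
  2-simplices (1): AEJ

so the chain groups are C_0 ≅ Z^7, C_1 ≅ Z^7, C_2 ≅ Z^1.

Boundary ∂_1: C_1 → C_0 maps an edge to its endpoints' difference, ∂[p,q] = q − p. For instance
  ∂AJ = J − A.
The 7×7 boundary matrix has rank 5 and Smith normal form diag(1,1,1,1,1).

The boundary map ∂_2: C_2 → C_1 acts by ∂[p,q,r] = [q,r] − [p,r] + [p,q]. For instance
  ∂AEJ = EJ − AJ + AE.
The 7×1 boundary matrix has rank 1 and Smith normal form diag(1).

Now H_k = ker ∂_k / im ∂_{k+1}, so:

  H_0: rank C_0 − rank ∂_1 = 7 − 5 = 2, and the invariant factors of ∂_1 are all 1, so H_0 = Z^2.
  H_1: rank ker ∂_1 − rank ∂_2 = (7 − 5) − 1 = 1, and the invariant factors of ∂_2 are all 1, so H_1 = Z.
  H_2: rank ker ∂_2 − rank ∂_3 = (1 − 1) − 0 = 0, and there is no ∂_3, so H_2 = 0.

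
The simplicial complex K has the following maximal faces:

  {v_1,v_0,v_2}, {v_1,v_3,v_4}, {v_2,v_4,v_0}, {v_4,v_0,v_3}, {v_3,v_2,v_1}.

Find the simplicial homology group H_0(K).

Take the total order v_0 < v_1 < v_2 < v_3 < v_4 on the vertex set. Then K (dimension 2) consists of the simplices:

  0-simplices (5): [v_0], [v_1], [v_2], [v_3], [v_4]
  1-simplices (10): [v_0,v_1], [v_0,v_2], [v_0,v_3], [v_0,v_4], [v_1,v_2], [v_1,v_3], [v_1,v_4], [v_2,v_3], [v_2,v_4], [v_3,v_4]
  2-simplices (5): [v_0,v_1,v_2], [v_0,v_2,v_4], [v_0,v_3,v_4], [v_1,v_2,v_3], [v_1,v_3,v_4]

giving chain groups C_0 ≅ Z^5, C_1 ≅ Z^10, C_2 ≅ Z^5.

The boundary map ∂_1: C_1 → C_0 sends each edge [p,q] (with p < q) to q − p. For instance
  ∂[v_0,v_4] = [v_4] − [v_0].
As a 5×10 matrix over Z this has rank 4, with invariant factors (1,1,1,1).

Boundary ∂_2: C_2 → C_1 acts by ∂[p,q,r] = [q,r] − [p,r] + [p,q]. For instance
  ∂[v_0,v_1,v_2] = [v_1,v_2] − [v_0,v_2] + [v_0,v_1],
  ∂[v_0,v_3,v_4] = [v_3,v_4] − [v_0,v_4] + [v_0,v_3].
The 10×5 boundary matrix has rank 5 and Smith normal form diag(1,1,1,1,1).

Computing H_k = (kernel of ∂_k) / (image of ∂_{k+1}):

  H_0: rank C_0 − rank ∂_1 = 5 − 4 = 1, and the invariant factors of ∂_1 are all 1, so H_0 = Z.

(K is a triangulation of the Möbius band.)

H_0 ≅ Z.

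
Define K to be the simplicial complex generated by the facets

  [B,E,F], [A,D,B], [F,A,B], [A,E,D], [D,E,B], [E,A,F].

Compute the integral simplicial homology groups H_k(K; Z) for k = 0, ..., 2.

H_0 = Z,  H_1 = 0,  H_2 = Z.

K has 5 vertices, 9 edges, 6 triangles.
rank ∂_0 = 0, rank ∂_1 = 4 ⇒ b_0 = 5 − 0 − 4 = 1; all invariant factors of ∂_1 are 1 so no torsion. So H_0 = Z.
rank ∂_1 = 4, rank ∂_2 = 5 ⇒ b_1 = 9 − 4 − 5 = 0; all invariant factors of ∂_2 are 1 so no torsion. So H_1 = 0.
rank ∂_2 = 5, rank ∂_3 = 0 ⇒ b_2 = 6 − 5 − 0 = 1. So H_2 = Z.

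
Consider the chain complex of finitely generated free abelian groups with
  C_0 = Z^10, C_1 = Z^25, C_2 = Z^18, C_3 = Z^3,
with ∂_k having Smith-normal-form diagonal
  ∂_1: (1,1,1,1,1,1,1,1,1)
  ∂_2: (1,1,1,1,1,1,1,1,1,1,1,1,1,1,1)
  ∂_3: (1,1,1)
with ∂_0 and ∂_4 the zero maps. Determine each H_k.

H_0: b_0 = 10 − 0 − 9 = 1; torsion from ∂_1 factors > 1: none. So H_0 = Z.
H_1: b_1 = 25 − 9 − 15 = 1; torsion from ∂_2 factors > 1: none. So H_1 = Z.
H_2: b_2 = 18 − 15 − 3 = 0; torsion from ∂_3 factors > 1: none. So H_2 = 0.
H_3: b_3 = 3 − 3 − 0 = 0; torsion from ∂_4 factors > 1: none. So H_3 = 0.

H_0 = Z,  H_1 = Z,  H_2 = 0,  H_3 = 0.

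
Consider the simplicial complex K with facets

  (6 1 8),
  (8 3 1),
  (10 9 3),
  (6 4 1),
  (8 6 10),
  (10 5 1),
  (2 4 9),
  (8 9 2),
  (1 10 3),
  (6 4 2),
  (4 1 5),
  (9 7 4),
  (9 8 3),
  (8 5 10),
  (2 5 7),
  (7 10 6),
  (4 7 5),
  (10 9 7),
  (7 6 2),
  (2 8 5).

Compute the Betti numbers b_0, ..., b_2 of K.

b_0 = 1, b_1 = 1, b_2 = 0.

We work with the vertex ordering 1 < 2 < 3 < 4 < 5 < 6 < 7 < 8 < 9 < 10. The simplices of K, each written with vertices in increasing order, are:

  0-simplices (10): [1], [2], [3], [4], [5], [6], [7], [8], [9], [10]
  1-simplices (30): (30 of them)
  2-simplices (20): (20 of them)

giving chain groups C_0 ≅ Z^10, C_1 ≅ Z^30, C_2 ≅ Z^20.

The boundary map ∂_1: C_1 → C_0 maps an edge to its endpoints' difference, ∂[p,q] = q − p. For instance
  ∂[7,9] = [9] − [7].
The resulting 10×30 matrix has rank 9, and its Smith normal form has invariant factors (1,1,1,1,1,1,1,1,1).

Boundary ∂_2: C_2 → C_1 sends each 2-simplex [p,q,r] to [q,r] − [p,r] + [p,q]. For instance
  ∂[1,3,8] = [3,8] − [1,8] + [1,3],
  ∂[2,5,7] = [5,7] − [2,7] + [2,5].
The resulting 30×20 matrix has rank 20, and its Smith normal form has invariant factors (1,1,1,1,1,1,1,1,1,1,1,1,1,1,1,1,1,1,1,2).

Now H_k = ker ∂_k / im ∂_{k+1}, so:

  H_0: rank C_0 − rank ∂_1 = 10 − 9 = 1, and the invariant factors of ∂_1 are all 1, so H_0 = Z.
  H_1: rank ker ∂_1 − rank ∂_2 = (30 − 9) − 20 = 1, and ∂_2 has invariant factor 2 > 1, so H_1 = Z × Z/2.
  H_2: rank ker ∂_2 − rank ∂_3 = (20 − 20) − 0 = 0, and there is no ∂_3, so H_2 = 0.

Hence the Betti numbers are b_0 = 1, b_1 = 1, b_2 = 0.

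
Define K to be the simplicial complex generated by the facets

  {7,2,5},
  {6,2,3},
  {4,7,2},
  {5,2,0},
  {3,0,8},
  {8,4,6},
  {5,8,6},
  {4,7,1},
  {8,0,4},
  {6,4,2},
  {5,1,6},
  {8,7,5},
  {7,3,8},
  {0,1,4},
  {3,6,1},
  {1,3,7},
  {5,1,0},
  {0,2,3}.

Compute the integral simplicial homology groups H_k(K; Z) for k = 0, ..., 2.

Order the vertices as 0 < 1 < 2 < 3 < 4 < 5 < 6 < 7 < 8. Listing each simplex with vertices in this order, K has dimension 2 with simplices:

  0-simplices (9): [0], [1], [2], [3], [4], [5], [6], [7], [8]
  1-simplices (27): (27 of them)
  2-simplices (18): [0,1,4], [0,1,5], [0,2,3], [0,2,5], [0,3,8], [0,4,8], [1,3,6], [1,3,7], [1,4,7], [1,5,6], [2,3,6], [2,4,6], [2,4,7], [2,5,7], [3,7,8], [4,6,8], [5,6,8], [5,7,8]

so the chain groups are C_0 ≅ Z^9, C_1 ≅ Z^27, C_2 ≅ Z^18.

Boundary ∂_1: C_1 → C_0 is given by ∂[p,q] = [q] − [p]. For instance
  ∂[4,6] = [6] − [4].
The 9×27 boundary matrix has rank 8 and Smith normal form diag(1,1,1,1,1,1,1,1).

The boundary map ∂_2: C_2 → C_1 acts by ∂[p,q,r] = [q,r] − [p,r] + [p,q]. For instance
  ∂[1,3,6] = [3,6] − [1,6] + [1,3],
  ∂[4,6,8] = [6,8] − [4,8] + [4,6].
This gives a 27×18 integer matrix of rank 17; reducing to Smith normal form yields diagonal entries (1,1,1,1,1,1,1,1,1,1,1,1,1,1,1,1,1).

From H_k ≅ ker(∂_k) / im(∂_{k+1}) we obtain:

  H_0: rank C_0 − rank ∂_1 = 9 − 8 = 1, and the invariant factors of ∂_1 are all 1, so H_0 = Z.
  H_1: rank ker ∂_1 − rank ∂_2 = (27 − 8) − 17 = 2, and the invariant factors of ∂_2 are all 1, so H_1 = Z^2.
  H_2: rank ker ∂_2 − rank ∂_3 = (18 − 17) − 0 = 1, and there is no ∂_3, so H_2 = Z.

As a check, the Euler characteristic is 9 − 27 + 18 = 0, which agrees with 1 − 2 + 1 = 0.

H_0 ≅ Z,  H_1 ≅ Z^2,  H_2 ≅ Z.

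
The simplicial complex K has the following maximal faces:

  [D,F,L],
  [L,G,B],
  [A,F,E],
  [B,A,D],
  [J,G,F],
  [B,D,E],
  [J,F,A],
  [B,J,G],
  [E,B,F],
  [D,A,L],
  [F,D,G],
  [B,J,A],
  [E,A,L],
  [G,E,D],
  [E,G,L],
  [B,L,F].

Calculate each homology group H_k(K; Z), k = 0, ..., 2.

H_0 ≅ Z,  H_1 ≅ Z^2,  H_2 ≅ Z.

Take the total order A < B < D < E < F < G < J < L on the vertex set. Then K (dimension 2) consists of the simplices:

  0-simplices (8): A, B, D, E, F, G, J, L
  1-simplices (24): AB, AD, AE, AF, AJ, AL, BD, BE, BF, BG, BJ, BL, DE, DF, DG, DL, EF, EG, EL, FG, FJ, FL, GJ, GL
  2-simplices (16): ABD, ABJ, ADL, AEF, AEL, AFJ, BDE, BEF, BFL, BGJ, BGL, DEG, DFG, DFL, EGL, FGJ

Hence C_0 ≅ Z^8, C_1 ≅ Z^24, C_2 ≅ Z^16.

∂_1: C_1 → C_0 sends each edge [p,q] (with p < q) to q − p. For instance
  ∂DF = F − D.
As a 8×24 matrix over Z this has rank 7, with invariant factors (1,1,1,1,1,1,1).

The boundary map ∂_2: C_2 → C_1 acts by ∂[p,q,r] = [q,r] − [p,r] + [p,q]. For instance
  ∂DFG = FG − DG + DF,
  ∂FGJ = GJ − FJ + FG.
This gives a 24×16 integer matrix of rank 15; reducing to Smith normal form yields diagonal entries (1,1,1,1,1,1,1,1,1,1,1,1,1,1,1).

Reading off H_k = ker ∂_k / im ∂_{k+1}:

  H_0: rank C_0 − rank ∂_1 = 8 − 7 = 1, and the invariant factors of ∂_1 are all 1, so H_0 = Z.
  H_1: rank ker ∂_1 − rank ∂_2 = (24 − 7) − 15 = 2, and the invariant factors of ∂_2 are all 1, so H_1 = Z^2.
  H_2: rank ker ∂_2 − rank ∂_3 = (16 − 15) − 0 = 1, and there is no ∂_3, so H_2 = Z.

(K is a triangulation of the torus T^2.)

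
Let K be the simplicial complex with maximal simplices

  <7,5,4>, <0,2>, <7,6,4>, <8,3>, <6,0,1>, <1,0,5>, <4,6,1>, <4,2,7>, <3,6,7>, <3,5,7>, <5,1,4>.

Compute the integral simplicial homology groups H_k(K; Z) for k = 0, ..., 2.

H_0 = Z,  H_1 = Z,  H_2 = 0.

Fix the vertex order 0 < 1 < 2 < 3 < 4 < 5 < 6 < 7 < 8 and write every simplex with vertices in increasing order. Then dim K = 2 and the simplices of K are:

  0-simplices (9): [0], [1], [2], [3], [4], [5], [6], [7], [8]
  1-simplices (18): [0,1], [0,2], [0,5], [0,6], [1,4], [1,5], [1,6], [2,4], [2,7], [3,5], [3,6], [3,7], [3,8], [4,5], [4,6], [4,7], [5,7], [6,7]
  2-simplices (9): [0,1,5], [0,1,6], [1,4,5], [1,4,6], [2,4,7], [3,5,7], [3,6,7], [4,5,7], [4,6,7]

Hence C_0 ≅ Z^9, C_1 ≅ Z^18, C_2 ≅ Z^9.

∂_1: C_1 → C_0 is given by ∂[p,q] = [q] − [p]. For instance
  ∂[4,6] = [6] − [4].
As a 9×18 matrix over Z this has rank 8, with invariant factors (1,1,1,1,1,1,1,1).

∂_2: C_2 → C_1 maps a triangle to the signed sum of its edges. For instance
  ∂[0,1,6] = [1,6] − [0,6] + [0,1],
  ∂[2,4,7] = [4,7] − [2,7] + [2,4].
The resulting 18×9 matrix has rank 9, and its Smith normal form has invariant factors (1,1,1,1,1,1,1,1,1).

From H_k ≅ ker(∂_k) / im(∂_{k+1}) we obtain:

  H_0: rank C_0 − rank ∂_1 = 9 − 8 = 1, and the invariant factors of ∂_1 are all 1, so H_0 = Z.
  H_1: rank ker ∂_1 − rank ∂_2 = (18 − 8) − 9 = 1, and the invariant factors of ∂_2 are all 1, so H_1 = Z.
  H_2: rank ker ∂_2 − rank ∂_3 = (9 − 9) − 0 = 0, and there is no ∂_3, so H_2 = 0.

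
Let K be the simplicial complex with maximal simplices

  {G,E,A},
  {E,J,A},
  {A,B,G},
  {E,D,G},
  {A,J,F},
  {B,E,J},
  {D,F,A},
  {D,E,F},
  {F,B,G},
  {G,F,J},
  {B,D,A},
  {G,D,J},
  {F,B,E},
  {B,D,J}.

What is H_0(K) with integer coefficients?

H_0 ≅ Z.

Take the total order A < B < D < E < F < G < J on the vertex set. Then K (dimension 2) consists of the simplices:

  0-simplices (7): A, B, D, E, F, G, J
  1-simplices (21): AB, AD, AE, AF, AG, AJ, BD, BE, BF, BG, BJ, DE, DF, DG, DJ, EF, EG, EJ, FG, FJ, GJ
  2-simplices (14): ABD, ABG, ADF, AEG, AEJ, AFJ, BDJ, BEF, BEJ, BFG, DEF, DEG, DGJ, FGJ

so the chain groups are C_0 ≅ Z^7, C_1 ≅ Z^21, C_2 ≅ Z^14.

∂_1: C_1 → C_0 is given by ∂[p,q] = [q] − [p]. For instance
  ∂DG = G − D.
As a 7×21 matrix over Z this has rank 6, with invariant factors (1,1,1,1,1,1).

The boundary map ∂_2: C_2 → C_1 maps a triangle to the signed sum of its edges. For instance
  ∂BFG = FG − BG + BF,
  ∂BEF = EF − BF + BE.
The 21×14 boundary matrix has rank 13 and Smith normal form diag(1,1,1,1,1,1,1,1,1,1,1,1,1).

Now H_k = ker ∂_k / im ∂_{k+1}, so:

  H_0: rank C_0 − rank ∂_1 = 7 − 6 = 1, and the invariant factors of ∂_1 are all 1, so H_0 ≅ Z.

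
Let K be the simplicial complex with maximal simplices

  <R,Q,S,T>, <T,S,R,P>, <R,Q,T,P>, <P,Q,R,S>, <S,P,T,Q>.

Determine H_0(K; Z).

H_0 = Z.

We work with the vertex ordering P < Q < R < S < T. The simplices of K, each written with vertices in increasing order, are:

  0-simplices (5): P, Q, R, S, T
  1-simplices (10): PQ, PR, PS, PT, QR, QS, QT, RS, RT, ST
  2-simplices (10): PQR, PQS, PQT, PRS, PRT, PST, QRS, QRT, QST, RST
  3-simplices (5): PQRS, PQRT, PQST, PRST, QRST

so the chain groups are C_0 ≅ Z^5, C_1 ≅ Z^10, C_2 ≅ Z^10, C_3 ≅ Z^5.

Boundary ∂_1: C_1 → C_0 maps an edge to its endpoints' difference, ∂[p,q] = q − p.
This gives a 5×10 integer matrix of rank 4; reducing to Smith normal form yields diagonal entries (1,1,1,1).

Boundary ∂_2: C_2 → C_1 maps a triangle to the signed sum of its edges. For instance
  ∂PQS = QS − PS + PQ,
  ∂PRS = RS − PS + PR.
The 10×10 boundary matrix has rank 6 and Smith normal form diag(1,1,1,1,1,1).

The boundary map ∂_3: C_3 → C_2 sends each 3-simplex σ to the alternating sum Σ_i (−1)^i (σ with its i-th vertex removed). For instance
  ∂PQRT = QRT − PRT + PQT − PQR,
  ∂PQRS = QRS − PRS + PQS − PQR.
The resulting 10×5 matrix has rank 4, and its Smith normal form has invariant factors (1,1,1,1).

Computing H_k = (kernel of ∂_k) / (image of ∂_{k+1}):

  H_0: rank C_0 − rank ∂_1 = 5 − 4 = 1, and the invariant factors of ∂_1 are all 1, so H_0 = Z.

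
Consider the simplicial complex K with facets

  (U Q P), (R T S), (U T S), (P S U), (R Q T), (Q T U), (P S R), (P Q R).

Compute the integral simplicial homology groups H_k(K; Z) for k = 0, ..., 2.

H_0 ≅ Z,  H_1 = 0,  H_2 ≅ Z.

Take the total order P < Q < R < S < T < U on the vertex set. Then K (dimension 2) consists of the simplices:

  0-simplices (6): P, Q, R, S, T, U
  1-simplices (12): PQ, PR, PS, PU, QR, QT, QU, RS, RT, ST, SU, TU
  2-simplices (8): PQR, PQU, PRS, PSU, QRT, QTU, RST, STU

Hence C_0 ≅ Z^6, C_1 ≅ Z^12, C_2 ≅ Z^8.

Boundary ∂_1: C_1 → C_0 sends each edge [p,q] (with p < q) to q − p. For instance
  ∂RS = S − R.
This gives a 6×12 integer matrix of rank 5; reducing to Smith normal form yields diagonal entries (1,1,1,1,1).

The boundary map ∂_2: C_2 → C_1 maps a triangle to the signed sum of its edges. For instance
  ∂RST = ST − RT + RS,
  ∂PQR = QR − PR + PQ.
As a 12×8 matrix over Z this has rank 7, with invariant factors (1,1,1,1,1,1,1).

From H_k ≅ ker(∂_k) / im(∂_{k+1}) we obtain:

  H_0: rank C_0 − rank ∂_1 = 6 − 5 = 1, and the invariant factors of ∂_1 are all 1, so H_0 ≅ Z.
  H_1: rank ker ∂_1 − rank ∂_2 = (12 − 5) − 7 = 0, and the invariant factors of ∂_2 are all 1, so H_1 ≅ 0.
  H_2: rank ker ∂_2 − rank ∂_3 = (8 − 7) − 0 = 1, and there is no ∂_3, so H_2 ≅ Z.

As a check, the Euler characteristic is 6 − 12 + 8 = 2, which agrees with 1 − 0 + 1 = 2.
(K is a triangulation of the 2-sphere S^2.)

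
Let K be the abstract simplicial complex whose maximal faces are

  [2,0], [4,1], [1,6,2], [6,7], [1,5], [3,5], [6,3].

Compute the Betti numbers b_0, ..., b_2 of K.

K has 8 vertices, 9 edges, 1 triangle.
rank ∂_0 = 0, rank ∂_1 = 7 ⇒ b_0 = 8 − 0 − 7 = 1; all invariant factors of ∂_1 are 1 so no torsion. So H_0 ≅ Z.
rank ∂_1 = 7, rank ∂_2 = 1 ⇒ b_1 = 9 − 7 − 1 = 1; all invariant factors of ∂_2 are 1 so no torsion. So H_1 ≅ Z.
rank ∂_2 = 1, rank ∂_3 = 0 ⇒ b_2 = 1 − 1 − 0 = 0. So H_2 ≅ 0.

b_0 = 1, b_1 = 1, b_2 = 0.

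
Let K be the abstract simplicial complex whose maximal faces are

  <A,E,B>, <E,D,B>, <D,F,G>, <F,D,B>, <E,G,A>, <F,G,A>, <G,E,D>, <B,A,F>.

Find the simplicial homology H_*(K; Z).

H_0 = Z,  H_1 = 0,  H_2 = Z.

We work with the vertex ordering A < B < D < E < F < G. The simplices of K, each written with vertices in increasing order, are:

  0-simplices (6): A, B, D, E, F, G
  1-simplices (12): AB, AE, AF, AG, BD, BE, BF, DE, DF, DG, EG, FG
  2-simplices (8): ABE, ABF, AEG, AFG, BDE, BDF, DEG, DFG

so the chain groups are C_0 ≅ Z^6, C_1 ≅ Z^12, C_2 ≅ Z^8.

The boundary map ∂_1: C_1 → C_0 maps an edge to its endpoints' difference, ∂[p,q] = q − p.
The 6×12 boundary matrix has rank 5 and Smith normal form diag(1,1,1,1,1).

Boundary ∂_2: C_2 → C_1 maps a triangle to the signed sum of its edges. For instance
  ∂ABE = BE − AE + AB,
  ∂BDF = DF − BF + BD.
The resulting 12×8 matrix has rank 7, and its Smith normal form has invariant factors (1,1,1,1,1,1,1).

Reading off H_k = ker ∂_k / im ∂_{k+1}:

  H_0: rank C_0 − rank ∂_1 = 6 − 5 = 1, and the invariant factors of ∂_1 are all 1, so H_0 = Z.
  H_1: rank ker ∂_1 − rank ∂_2 = (12 − 5) − 7 = 0, and the invariant factors of ∂_2 are all 1, so H_1 = 0.
  H_2: rank ker ∂_2 − rank ∂_3 = (8 − 7) − 0 = 1, and there is no ∂_3, so H_2 = Z.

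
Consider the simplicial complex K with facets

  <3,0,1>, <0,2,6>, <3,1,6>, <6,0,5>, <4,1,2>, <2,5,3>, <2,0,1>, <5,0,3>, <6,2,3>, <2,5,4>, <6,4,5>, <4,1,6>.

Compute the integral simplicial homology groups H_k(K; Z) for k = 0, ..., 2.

Order the vertices as 0 < 1 < 2 < 3 < 4 < 5 < 6. Listing each simplex with vertices in this order, K has dimension 2 with simplices:

  0-simplices (7): [0], [1], [2], [3], [4], [5], [6]
  1-simplices (18): [0,1], [0,2], [0,3], [0,5], [0,6], [1,2], [1,3], [1,4], [1,6], [2,3], [2,4], [2,5], [2,6], [3,5], [3,6], [4,5], [4,6], [5,6]
  2-simplices (12): [0,1,2], [0,1,3], [0,2,6], [0,3,5], [0,5,6], [1,2,4], [1,3,6], [1,4,6], [2,3,5], [2,3,6], [2,4,5], [4,5,6]

giving chain groups C_0 ≅ Z^7, C_1 ≅ Z^18, C_2 ≅ Z^12.

Boundary ∂_1: C_1 → C_0 maps an edge to its endpoints' difference, ∂[p,q] = q − p. For instance
  ∂[2,6] = [6] − [2].
This gives a 7×18 integer matrix of rank 6; reducing to Smith normal form yields diagonal entries (1,1,1,1,1,1).

Boundary ∂_2: C_2 → C_1 sends each 2-simplex [p,q,r] to [q,r] − [p,r] + [p,q]. For instance
  ∂[0,2,6] = [2,6] − [0,6] + [0,2],
  ∂[2,3,6] = [3,6] − [2,6] + [2,3].
As a 18×12 matrix over Z this has rank 12, with invariant factors (1,1,1,1,1,1,1,1,1,1,1,2).

Computing H_k = (kernel of ∂_k) / (image of ∂_{k+1}):

  H_0: rank C_0 − rank ∂_1 = 7 − 6 = 1, and the invariant factors of ∂_1 are all 1, so H_0 ≅ Z.
  H_1: rank ker ∂_1 − rank ∂_2 = (18 − 6) − 12 = 0, and ∂_2 has invariant factor 2 > 1, so H_1 ≅ Z/2.
  H_2: rank ker ∂_2 − rank ∂_3 = (12 − 12) − 0 = 0, and there is no ∂_3, so H_2 ≅ 0.

As a check, the Euler characteristic is 7 − 18 + 12 = 1, which agrees with 1 − 0 + 0 = 1.
(K is a triangulation of the real projective plane RP^2.)

H_0 = Z,  H_1 = Z/2,  H_2 = 0.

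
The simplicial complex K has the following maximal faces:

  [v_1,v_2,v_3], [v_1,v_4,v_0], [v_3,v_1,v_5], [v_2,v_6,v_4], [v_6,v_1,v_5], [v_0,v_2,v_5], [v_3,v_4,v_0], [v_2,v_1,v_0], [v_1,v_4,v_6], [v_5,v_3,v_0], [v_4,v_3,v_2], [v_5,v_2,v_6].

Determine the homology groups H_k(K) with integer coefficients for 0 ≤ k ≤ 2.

Order the vertices as v_0 < v_1 < v_2 < v_3 < v_4 < v_5 < v_6. Listing each simplex with vertices in this order, K has dimension 2 with simplices:

  0-simplices (7): [v_0], [v_1], [v_2], [v_3], [v_4], [v_5], [v_6]
  1-simplices (18): (18 of them)
  2-simplices (12): (12 of them)

giving chain groups C_0 ≅ Z^7, C_1 ≅ Z^18, C_2 ≅ Z^12.

Boundary ∂_1: C_1 → C_0 maps an edge to its endpoints' difference, ∂[p,q] = q − p. For instance
  ∂[v_4,v_6] = [v_6] − [v_4].
The 7×18 boundary matrix has rank 6 and Smith normal form diag(1,1,1,1,1,1).

The boundary map ∂_2: C_2 → C_1 acts by ∂[p,q,r] = [q,r] − [p,r] + [p,q]. For instance
  ∂[v_1,v_3,v_5] = [v_3,v_5] − [v_1,v_5] + [v_1,v_3],
  ∂[v_2,v_4,v_6] = [v_4,v_6] − [v_2,v_6] + [v_2,v_4].
This gives a 18×12 integer matrix of rank 12; reducing to Smith normal form yields diagonal entries (1,1,1,1,1,1,1,1,1,1,1,2).

From H_k ≅ ker(∂_k) / im(∂_{k+1}) we obtain:

  H_0: rank C_0 − rank ∂_1 = 7 − 6 = 1, and the invariant factors of ∂_1 are all 1, so H_0 ≅ Z.
  H_1: rank ker ∂_1 − rank ∂_2 = (18 − 6) − 12 = 0, and ∂_2 has invariant factor 2 > 1, so H_1 ≅ Z/2.
  H_2: rank ker ∂_2 − rank ∂_3 = (12 − 12) − 0 = 0, and there is no ∂_3, so H_2 ≅ 0.

As a check, the Euler characteristic is 7 − 18 + 12 = 1, which agrees with 1 − 0 + 0 = 1.

H_0 = Z,  H_1 = Z/2,  H_2 = 0.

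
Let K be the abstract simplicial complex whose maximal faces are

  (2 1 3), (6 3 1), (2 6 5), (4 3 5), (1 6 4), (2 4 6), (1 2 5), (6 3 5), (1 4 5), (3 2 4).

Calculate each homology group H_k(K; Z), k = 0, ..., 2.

Take the total order 1 < 2 < 3 < 4 < 5 < 6 on the vertex set. Then K (dimension 2) consists of the simplices:

  0-simplices (6): [1], [2], [3], [4], [5], [6]
  1-simplices (15): [1,2], [1,3], [1,4], [1,5], [1,6], [2,3], [2,4], [2,5], [2,6], [3,4], [3,5], [3,6], [4,5], [4,6], [5,6]
  2-simplices (10): [1,2,3], [1,2,5], [1,3,6], [1,4,5], [1,4,6], [2,3,4], [2,4,6], [2,5,6], [3,4,5], [3,5,6]

Hence C_0 ≅ Z^6, C_1 ≅ Z^15, C_2 ≅ Z^10.

Boundary ∂_1: C_1 → C_0 sends each edge [p,q] (with p < q) to q − p. For instance
  ∂[2,6] = [6] − [2].
The 6×15 boundary matrix has rank 5 and Smith normal form diag(1,1,1,1,1).

Boundary ∂_2: C_2 → C_1 acts by ∂[p,q,r] = [q,r] − [p,r] + [p,q]. For instance
  ∂[2,5,6] = [5,6] − [2,6] + [2,5],
  ∂[3,4,5] = [4,5] − [3,5] + [3,4].
This gives a 15×10 integer matrix of rank 10; reducing to Smith normal form yields diagonal entries (1,1,1,1,1,1,1,1,1,2).

From H_k ≅ ker(∂_k) / im(∂_{k+1}) we obtain:

  H_0: rank C_0 − rank ∂_1 = 6 − 5 = 1, and the invariant factors of ∂_1 are all 1, so H_0 = Z.
  H_1: rank ker ∂_1 − rank ∂_2 = (15 − 5) − 10 = 0, and ∂_2 has invariant factor 2 > 1, so H_1 = Z/2.
  H_2: rank ker ∂_2 − rank ∂_3 = (10 − 10) − 0 = 0, and there is no ∂_3, so H_2 = 0.

H_0 = Z,  H_1 = Z/2,  H_2 = 0.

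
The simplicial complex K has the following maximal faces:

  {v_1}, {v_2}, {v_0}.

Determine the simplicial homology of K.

H_0 = Z^3.

We work with the vertex ordering v_0 < v_1 < v_2. The simplices of K, each written with vertices in increasing order, are:

  0-simplices (3): [v_0], [v_1], [v_2]

Hence C_0 ≅ Z^3.

Reading off H_k = ker ∂_k / im ∂_{k+1}:

  H_0: rank C_0 − rank ∂_1 = 3 − 0 = 3, and there is no ∂_1, so H_0 ≅ Z^3.

(K is a triangulation of a set of 3 points.)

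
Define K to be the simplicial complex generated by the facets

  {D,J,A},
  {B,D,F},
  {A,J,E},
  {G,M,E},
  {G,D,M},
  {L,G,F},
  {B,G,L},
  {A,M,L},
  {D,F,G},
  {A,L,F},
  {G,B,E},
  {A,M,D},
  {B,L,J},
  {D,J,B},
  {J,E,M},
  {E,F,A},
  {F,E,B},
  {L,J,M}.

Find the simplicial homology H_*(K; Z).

H_0 = Z,  H_1 = Z ⊕ Z/2,  H_2 = 0.

Order the vertices as A < B < D < E < F < G < J < L < M. Listing each simplex with vertices in this order, K has dimension 2 with simplices:

  0-simplices (9): A, B, D, E, F, G, J, L, M
  1-simplices (27): AD, AE, AF, AJ, AL, AM, BD, BE, BF, BG, BJ, BL, DF, DG, DJ, DM, EF, EG, EJ, EM, FG, FL, GL, GM, JL, JM, LM
  2-simplices (18): ADJ, ADM, AEF, AEJ, AFL, ALM, BDF, BDJ, BEF, BEG, BGL, BJL, DFG, DGM, EGM, EJM, FGL, JLM

Hence C_0 ≅ Z^9, C_1 ≅ Z^27, C_2 ≅ Z^18.

The boundary map ∂_1: C_1 → C_0 sends each edge [p,q] (with p < q) to q − p.
The 9×27 boundary matrix has rank 8 and Smith normal form diag(1,1,1,1,1,1,1,1).

∂_2: C_2 → C_1 maps a triangle to the signed sum of its edges. For instance
  ∂BGL = GL − BL + BG,
  ∂DGM = GM − DM + DG.
The 27×18 boundary matrix has rank 18 and Smith normal form diag(1,1,1,1,1,1,1,1,1,1,1,1,1,1,1,1,1,2).

From H_k ≅ ker(∂_k) / im(∂_{k+1}) we obtain:

  H_0: rank C_0 − rank ∂_1 = 9 − 8 = 1, and the invariant factors of ∂_1 are all 1, so H_0 = Z.
  H_1: rank ker ∂_1 − rank ∂_2 = (27 − 8) − 18 = 1, and ∂_2 has invariant factor 2 > 1, so H_1 = Z ⊕ Z/2.
  H_2: rank ker ∂_2 − rank ∂_3 = (18 − 18) − 0 = 0, and there is no ∂_3, so H_2 = 0.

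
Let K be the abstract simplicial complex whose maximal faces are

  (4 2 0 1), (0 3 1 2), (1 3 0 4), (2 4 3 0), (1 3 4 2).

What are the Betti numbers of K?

We work with the vertex ordering 0 < 1 < 2 < 3 < 4. The simplices of K, each written with vertices in increasing order, are:

  0-simplices (5): [0], [1], [2], [3], [4]
  1-simplices (10): [0,1], [0,2], [0,3], [0,4], [1,2], [1,3], [1,4], [2,3], [2,4], [3,4]
  2-simplices (10): [0,1,2], [0,1,3], [0,1,4], [0,2,3], [0,2,4], [0,3,4], [1,2,3], [1,2,4], [1,3,4], [2,3,4]
  3-simplices (5): [0,1,2,3], [0,1,2,4], [0,1,3,4], [0,2,3,4], [1,2,3,4]

Hence C_0 ≅ Z^5, C_1 ≅ Z^10, C_2 ≅ Z^10, C_3 ≅ Z^5.

The boundary map ∂_1: C_1 → C_0 maps an edge to its endpoints' difference, ∂[p,q] = q − p. For instance
  ∂[1,2] = [2] − [1].
The resulting 5×10 matrix has rank 4, and its Smith normal form has invariant factors (1,1,1,1).

Boundary ∂_2: C_2 → C_1 acts by ∂[p,q,r] = [q,r] − [p,r] + [p,q]. For instance
  ∂[1,2,4] = [2,4] − [1,4] + [1,2],
  ∂[0,3,4] = [3,4] − [0,4] + [0,3].
The 10×10 boundary matrix has rank 6 and Smith normal form diag(1,1,1,1,1,1).

The boundary map ∂_3: C_3 → C_2 sends each 3-simplex σ to the alternating sum Σ_i (−1)^i (σ with its i-th vertex removed). For instance
  ∂[0,1,2,3] = [1,2,3] − [0,2,3] + [0,1,3] − [0,1,2],
  ∂[1,2,3,4] = [2,3,4] − [1,3,4] + [1,2,4] − [1,2,3].
The resulting 10×5 matrix has rank 4, and its Smith normal form has invariant factors (1,1,1,1).

Now H_k = ker ∂_k / im ∂_{k+1}, so:

  H_0: rank C_0 − rank ∂_1 = 5 − 4 = 1, and the invariant factors of ∂_1 are all 1, so H_0 ≅ Z.
  H_1: rank ker ∂_1 − rank ∂_2 = (10 − 4) − 6 = 0, and the invariant factors of ∂_2 are all 1, so H_1 ≅ 0.
  H_2: rank ker ∂_2 − rank ∂_3 = (10 − 6) − 4 = 0, and the invariant factors of ∂_3 are all 1, so H_2 ≅ 0.
  H_3: rank ker ∂_3 − rank ∂_4 = (5 − 4) − 0 = 1, and there is no ∂_4, so H_3 ≅ Z.

Hence the Betti numbers are b_0 = 1, b_1 = 0, b_2 = 0, b_3 = 1.

b_0 = 1, b_1 = 0, b_2 = 0, b_3 = 1.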